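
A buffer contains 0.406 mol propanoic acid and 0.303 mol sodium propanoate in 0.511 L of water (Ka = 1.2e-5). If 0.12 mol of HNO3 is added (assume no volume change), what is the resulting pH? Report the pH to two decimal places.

After neutralization: n(CH3CH2COOH) = 0.526 mol, n(CH3CH2COO-) = 0.183 mol.
pKa = −log(1.2 × 10^-5) = 4.921
pH = pKa + log([A⁻]/[HA]) = 4.921 + log(0.183/0.526) = 4.921 -0.459

pH = 4.46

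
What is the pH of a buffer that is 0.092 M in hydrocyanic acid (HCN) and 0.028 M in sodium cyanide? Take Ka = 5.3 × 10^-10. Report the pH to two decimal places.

pH = 8.76

pKa = −log(5.3 × 10^-10) = 9.276
pH = pKa + log([A⁻]/[HA]) = 9.276 + log(0.028/0.092)
pH = 9.276 + (-0.517) = 8.76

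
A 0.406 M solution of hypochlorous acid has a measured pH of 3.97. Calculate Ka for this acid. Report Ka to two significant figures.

[H+] = 10^(-3.97) = 1.07 × 10^-4 M
At equilibrium [HA] = 0.406 − 1.07 × 10^-4 = 4.06 × 10^-1 M
Ka = [H+][A-]/[HA] = (1.07 × 10^-4)² / 4.06 × 10^-1 = 2.8 × 10^-8

Ka = 2.8 × 10^-8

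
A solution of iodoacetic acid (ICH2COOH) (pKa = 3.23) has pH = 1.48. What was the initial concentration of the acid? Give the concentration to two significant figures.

C₀ = 1.9 M

[H+] = 10^(-1.48) = 3.31 × 10^-2 M = x
Ka = 10^(−3.23) = 5.89 × 10^-4
Ka = x²/(C₀ − x) ⇒ C₀ = x + x²/Ka
C₀ = 3.31 × 10^-2 + (3.31 × 10^-2)²/(5.89 × 10^-4) = 1.89 M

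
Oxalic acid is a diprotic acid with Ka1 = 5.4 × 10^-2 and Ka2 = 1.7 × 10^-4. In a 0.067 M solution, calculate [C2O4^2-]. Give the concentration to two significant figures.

1.7 × 10^-4 M

First ionization gives [H+] ≈ [HC2O4-] = 3.89 × 10^-2 M.
Second step: Ka2 = [H+][C2O4^2-]/[HC2O4-] ≈ [C2O4^2-] (since [H+] ≈ [HC2O4-]).
So [C2O4^2-] ≈ Ka2.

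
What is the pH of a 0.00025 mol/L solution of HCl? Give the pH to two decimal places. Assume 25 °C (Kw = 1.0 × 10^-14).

HCl is a strong acid and dissociates completely, so [H+] = 0.00025 M.
pH = -log(0.00025) = 3.60

pH = 3.60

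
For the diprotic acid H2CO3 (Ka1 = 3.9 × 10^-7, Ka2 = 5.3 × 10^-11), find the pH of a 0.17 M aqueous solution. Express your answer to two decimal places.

pH = 3.59

Since Ka1 ≫ Ka2, the first ionization dominates [H+].
Ka1 = x²/(0.17 − x) = 3.9 × 10^-7
x ≈ √(3.9 × 10^-7 × 0.17) = 2.57 × 10^-4 M
pH = −log(2.57 × 10^-4) = 3.59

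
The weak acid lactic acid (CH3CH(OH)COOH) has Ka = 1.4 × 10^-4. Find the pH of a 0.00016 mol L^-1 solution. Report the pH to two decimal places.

CH3CH(OH)COOH ⇌ CH3CH(OH)COO- + H+
Ka = x²/(0.00016 − x) = 1.4 × 10^-4
The 5% rule fails; solving x² + Ka·x − Ka·C₀ = 0 exactly:
x = (−Ka + √(Ka² + 4·Ka·C₀))/2 = 9.52 × 10^-5 M
pH = −log(9.52 × 10^-5) = 4.02

pH = 4.02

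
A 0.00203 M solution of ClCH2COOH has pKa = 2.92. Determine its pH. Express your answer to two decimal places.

pH = 2.97

ClCH2COOH ⇌ ClCH2COO- + H+
Ka = 10^(−2.92) = 1.20 × 10^-3
Ka = x²/(0.00203 − x) = 1.20 × 10^-3
x is not negligible relative to C₀; solve x² + 0.0012·x − 2.44e-06 = 0.
x = [−0.0012 + √(0.0012² + 9.74e-06)]/2 = 1.07 × 10^-3 M
pH = −log(1.07 × 10^-3) = 2.97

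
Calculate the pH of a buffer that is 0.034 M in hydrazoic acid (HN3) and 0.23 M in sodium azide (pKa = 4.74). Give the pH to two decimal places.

pH = 5.57

pH = pKa + log([A⁻]/[HA]) = 4.74 + log(0.23/0.034)
pH = 4.74 + (+0.830) = 5.57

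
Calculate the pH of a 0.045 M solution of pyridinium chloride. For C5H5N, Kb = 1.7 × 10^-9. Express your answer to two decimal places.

C5H5NH+ is the conjugate acid of the weak base C5H5N.
Ka = Kw/Kb = 1.0×10^-14 / 1.7 × 10^-9 = 5.88 × 10^-6
Ka = [H+]²/(0.045 − [H+]) = 5.88 × 10^-6
Neglecting [H+] in the denominator: [H+] = √(5.88 × 10^-6 × 0.045) = 5.14 × 10^-4 M
pH = −log(5.14 × 10^-4) = 3.29

pH = 3.29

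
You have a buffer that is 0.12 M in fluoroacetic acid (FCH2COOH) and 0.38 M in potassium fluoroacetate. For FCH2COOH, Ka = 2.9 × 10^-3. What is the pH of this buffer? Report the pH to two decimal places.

pKa = −log(2.9 × 10^-3) = 2.538
Henderson–Hasselbalch: pH = pKa + log([FCH2COO-]/[FCH2COOH]) = 2.538 + log(0.38/0.12)
pH = 2.538 + (+0.501) = 3.04

pH = 3.04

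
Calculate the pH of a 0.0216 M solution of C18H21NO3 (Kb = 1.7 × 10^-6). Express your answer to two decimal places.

pH = 10.28

C18H21NO3 + H2O ⇌ C18H22NO3+ + OH-
From the ICE table, Kb = [OH-]²/(0.0216 − [OH-]) = 1.7 × 10^-6.
Neglecting [OH-] in the denominator: [OH-] = √(1.7 × 10^-6 × 0.0216) = 1.92 × 10^-4 M
Check: 0.89% ionized — well under 5%, approximation valid.
pOH = 3.72, so pH = 14.00 − pOH = 10.28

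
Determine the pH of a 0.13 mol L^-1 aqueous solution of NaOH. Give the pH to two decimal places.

pH = 13.11

NaOH is a strong base; [OH-] = 0.13 M.
pOH = -log(0.13) = 0.89
pH = 14.00 - 0.89 = 13.11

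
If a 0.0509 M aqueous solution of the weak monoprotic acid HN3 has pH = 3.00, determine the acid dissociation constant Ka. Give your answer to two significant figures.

Ka = 2.0 × 10^-5

[H+] = 10^(-3.00) = 1.00 × 10^-3 M
At equilibrium [HA] = 0.0509 − 1.00 × 10^-3 = 4.99 × 10^-2 M
Ka = [H+][A-]/[HA] = (1.00 × 10^-3)² / 4.99 × 10^-2 = 2.0 × 10^-5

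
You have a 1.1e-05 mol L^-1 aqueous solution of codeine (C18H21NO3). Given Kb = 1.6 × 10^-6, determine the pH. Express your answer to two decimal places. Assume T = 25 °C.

pH = 8.54

C18H21NO3 + H2O ⇌ C18H22NO3+ + OH-
From the ICE table, Kb = x²/(1.1e-05 − x) = 1.6 × 10^-6.
The 5% rule fails; solving x² + Kb·x − Kb·C₀ = 0 exactly:
x = [−1.6e-06 + √(1.6e-06² + 7.04e-11)]/2 = 3.47 × 10^-6 M
pOH = 5.46, so pH = 14.00 − pOH = 8.54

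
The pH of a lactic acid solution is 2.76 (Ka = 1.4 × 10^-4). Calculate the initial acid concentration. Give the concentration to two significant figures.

[H+] = 10^(-2.76) = 1.74 × 10^-3 M = x
Ka = x²/(C₀ − x) ⇒ C₀ = x + x²/Ka
C₀ = 1.74 × 10^-3 + (1.74 × 10^-3)²/(1.4 × 10^-4) = 2.34 × 10^-2 M

C₀ = 2.3 × 10^-2 M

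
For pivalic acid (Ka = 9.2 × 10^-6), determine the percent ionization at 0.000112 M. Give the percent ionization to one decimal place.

(CH3)3CCOOH ⇌ (CH3)3CCOO- + H+; let x = [H+] at equilibrium.
Solve x² + 9.2e-06x − 1.03e-09 = 0 → x = 2.78 × 10^-5 M
Fraction ionized = 2.78 × 10^-5 / 0.000112 = 0.2482 → 24.8%

24.8%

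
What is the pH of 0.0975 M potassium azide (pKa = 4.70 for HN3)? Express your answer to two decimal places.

pH = 8.84

N3- is the conjugate base of the weak acid HN3.
Ka = 10^(−4.70) = 2.00 × 10^-5
Kb = Kw/Ka = 1.0×10^-14 / 2.00 × 10^-5 = 5.00 × 10^-10
From the ICE table, Kb = [OH-]²/(0.0975 − [OH-]) = 5.00 × 10^-10.
Since Kb ≪ C₀, [OH-] ≈ √(Kb·C₀) = 6.98 × 10^-6 M.
Check: 0.0072% ionized — well under 5%, approximation valid.
pOH = 5.16, so pH = 14.00 − pOH = 8.84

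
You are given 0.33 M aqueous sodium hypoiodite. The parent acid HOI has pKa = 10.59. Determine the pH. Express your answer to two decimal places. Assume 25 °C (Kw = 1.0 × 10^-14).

pH = 12.05

OI- is the conjugate base of the weak acid HOI.
Ka = 10^(−10.59) = 2.57 × 10^-11
Kb = Kw/Ka = 1.0×10^-14 / 2.57 × 10^-11 = 3.89 × 10^-4
Let x = [OH-] at equilibrium. Kb = x²/(0.33 − x).
Since Kb ≪ C₀, x ≈ √(Kb·C₀) = 1.13 × 10^-2 M.
pOH = 1.95, so pH = 14.00 − pOH = 12.05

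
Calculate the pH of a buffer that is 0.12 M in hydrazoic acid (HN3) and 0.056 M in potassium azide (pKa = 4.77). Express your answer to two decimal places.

pH = 4.44

Using pH = pKa + log([base]/[acid]) with [base]/[acid] = 0.056/0.12:
pH = 4.77 + (-0.331) = 4.44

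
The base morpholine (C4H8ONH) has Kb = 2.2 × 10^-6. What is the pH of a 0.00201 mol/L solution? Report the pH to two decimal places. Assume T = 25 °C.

C4H8ONH + H2O ⇌ C4H8ONH2+ + OH-
From the ICE table, Kb = x²/(0.00201 − x) = 2.2 × 10^-6.
Assume x ≪ 0.00201: x ≈ √(2.2 × 10^-6 × 0.00201) = 6.65 × 10^-5 M
(x/C₀ = 3.3% < 5%, so the approximation holds.)
pOH = −log(6.65 × 10^-5) = 4.18; pH = 14.00 − 4.18 = 9.82

pH = 9.82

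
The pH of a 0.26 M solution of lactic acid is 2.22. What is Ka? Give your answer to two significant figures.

Ka = 1.4 × 10^-4

[H+] = 10^(-2.22) = 6.03 × 10^-3 M
At equilibrium [HA] = 0.26 − 6.03 × 10^-3 = 2.54 × 10^-1 M
Ka = [H+][A-]/[HA] = (6.03 × 10^-3)² / 2.54 × 10^-1 = 1.4 × 10^-4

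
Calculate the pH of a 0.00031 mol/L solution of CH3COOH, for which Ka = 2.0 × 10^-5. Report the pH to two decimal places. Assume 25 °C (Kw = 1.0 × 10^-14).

CH3COOH ⇌ CH3COO- + H+
Ka = [H+]²/(0.00031 − [H+]) = 2.0 × 10^-5
Here C₀/Ka ≈ 15.5, so the small-[H+] approximation fails. Use the quadratic:
[H+] = [−2e-05 + √(2e-05² + 2.48e-08)]/2 = 6.94 × 10^-5 M
pH = −log(6.94 × 10^-5) = 4.16

pH = 4.16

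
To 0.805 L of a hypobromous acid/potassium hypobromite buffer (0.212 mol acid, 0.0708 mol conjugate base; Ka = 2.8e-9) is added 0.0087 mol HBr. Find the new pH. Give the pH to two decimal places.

Added H+ converts OBr- to HOBr: HOBr → 0.221 mol, OBr- → 0.0621 mol.
pKa = −log(2.8 × 10^-9) = 8.553
pH = pKa + log(n_OBr-/n_HOBr) = 8.553 + log(0.0621/0.221) = 8.553 + (-0.551)

pH = 8.00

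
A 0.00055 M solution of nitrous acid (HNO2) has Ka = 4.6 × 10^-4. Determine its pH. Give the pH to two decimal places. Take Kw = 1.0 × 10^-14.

pH = 3.49

HNO2 ⇌ NO2- + H+
From the ICE table, Ka = x²/(0.00055 − x) = 4.6 × 10^-4.
Here C₀/Ka ≈ 1.2, so the small-x approximation fails. Use the quadratic:
x = [−0.00046 + √(0.00046² + 1.01e-06)]/2 = 3.23 × 10^-4 M
pH = −log[H+] = −log(3.23 × 10^-4) = 3.49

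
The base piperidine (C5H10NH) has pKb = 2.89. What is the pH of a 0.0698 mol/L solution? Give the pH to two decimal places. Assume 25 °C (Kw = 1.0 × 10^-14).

pH = 11.95

C5H10NH + H2O ⇌ C5H10NH2+ + OH-
Kb = 10^(−2.89) = 1.29 × 10^-3
From the ICE table, Kb = [OH-]²/(0.0698 − [OH-]) = 1.29 × 10^-3.
The 5% rule fails; solving [OH-]² + Kb·[OH-] − Kb·C₀ = 0 exactly:
[OH-] = (−Kb + √(Kb² + 4·Kb·C₀))/2 = 8.87 × 10^-3 M
pOH = 2.05, so pH = 14.00 − pOH = 11.95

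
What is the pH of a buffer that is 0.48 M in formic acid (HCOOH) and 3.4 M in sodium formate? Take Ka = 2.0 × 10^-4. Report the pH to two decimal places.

pH = 4.55

pKa = −log(2.0 × 10^-4) = 3.699
Henderson–Hasselbalch: pH = pKa + log([HCOO-]/[HCOOH]) = 3.699 + log(3.4/0.48)
pH = 3.699 + (+0.850) = 4.55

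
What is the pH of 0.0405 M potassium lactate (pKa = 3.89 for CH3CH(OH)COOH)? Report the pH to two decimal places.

pH = 8.25

CH3CH(OH)COO- is the conjugate base of the weak acid CH3CH(OH)COOH.
Ka = 10^(−3.89) = 1.29 × 10^-4
Kb = Kw/Ka = 1.0×10^-14 / 1.29 × 10^-4 = 7.75 × 10^-11
Kb = [OH-]²/(0.0405 − [OH-]) = 7.75 × 10^-11
Since Kb ≪ C₀, [OH-] ≈ √(Kb·C₀) = 1.77 × 10^-6 M.
pOH = 5.75, so pH = 14.00 − pOH = 8.25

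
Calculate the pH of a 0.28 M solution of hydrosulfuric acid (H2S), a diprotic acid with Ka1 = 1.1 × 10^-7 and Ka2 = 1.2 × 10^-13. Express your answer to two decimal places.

Ka1 ≫ Ka2, so treat the first dissociation as the only significant source of H+.
Ka1 = x²/(0.28 − x) = 1.1 × 10^-7
x ≈ √(1.1 × 10^-7 × 0.28) = 1.75 × 10^-4 M
pH = −log(1.75 × 10^-4) = 3.76

pH = 3.76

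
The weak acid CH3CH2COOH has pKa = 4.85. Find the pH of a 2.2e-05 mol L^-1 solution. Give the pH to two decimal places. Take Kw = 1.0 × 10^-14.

CH3CH2COOH ⇌ CH3CH2COO- + H+
Ka = 10^(−4.85) = 1.41 × 10^-5
From the ICE table, Ka = x²/(2.2e-05 − x) = 1.41 × 10^-5.
The 5% rule fails; solving x² + Ka·x − Ka·C₀ = 0 exactly:
x = (−Ka + √(Ka² + 4·Ka·C₀))/2 = 1.19 × 10^-5 M
pH = −log[H+] = −log(1.19 × 10^-5) = 4.92

pH = 4.92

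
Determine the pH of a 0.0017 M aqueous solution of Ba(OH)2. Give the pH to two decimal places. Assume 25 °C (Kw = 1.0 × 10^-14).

Ba(OH)2 is a strong base (each formula unit releases 2 OH-); [OH-] = 0.0034 M.
pOH = -log(0.0034) = 2.47
pH = 14.00 - 2.47 = 11.53

pH = 11.53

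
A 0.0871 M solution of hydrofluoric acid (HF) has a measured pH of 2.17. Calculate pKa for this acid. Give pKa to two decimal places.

pKa = 3.24

[H+] = 10^(-2.17) = 6.76 × 10^-3 M
At equilibrium [HA] = 0.0871 − 6.76 × 10^-3 = 8.03 × 10^-2 M
Ka = [H+][A-]/[HA] = (6.76 × 10^-3)² / 8.03 × 10^-2 = 5.69 × 10^-4
pKa = -log(5.69 × 10^-4) = 3.24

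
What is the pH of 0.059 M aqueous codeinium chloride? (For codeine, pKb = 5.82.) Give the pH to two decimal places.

pH = 4.70

C18H22NO3+ is the conjugate acid of the weak base C18H21NO3.
Kb = 10^(−5.82) = 1.51 × 10^-6
Ka = Kw/Kb = 1.0×10^-14 / 1.51 × 10^-6 = 6.62 × 10^-9
Let x = [H+] at equilibrium. Ka = x²/(0.059 − x).
Since Ka ≪ C₀, x ≈ √(Ka·C₀) = 1.98 × 10^-5 M.
Check: 0.033% ionized — well under 5%, approximation valid.
pH = −log(1.98 × 10^-5) = 4.70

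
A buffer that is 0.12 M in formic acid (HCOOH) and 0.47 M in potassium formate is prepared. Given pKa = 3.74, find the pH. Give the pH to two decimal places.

pH = 4.33

Henderson–Hasselbalch: pH = pKa + log([HCOO-]/[HCOOH]) = 3.74 + log(0.47/0.12)
pH = 3.74 + (+0.593) = 4.33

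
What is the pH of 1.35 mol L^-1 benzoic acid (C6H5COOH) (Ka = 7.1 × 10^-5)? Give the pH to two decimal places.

C6H5COOH ⇌ C6H5COO- + H+
From the ICE table, Ka = [H+]²/(1.35 − [H+]) = 7.1 × 10^-5.
Neglecting [H+] in the denominator: [H+] = √(7.1 × 10^-5 × 1.35) = 9.79 × 10^-3 M
pH = −log[H+] = −log(9.79 × 10^-3) = 2.01

pH = 2.01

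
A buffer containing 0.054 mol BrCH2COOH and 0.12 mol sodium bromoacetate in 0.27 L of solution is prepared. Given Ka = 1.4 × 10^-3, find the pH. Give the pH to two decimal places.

pH = 3.20

pKa = −log(1.4 × 10^-3) = 2.854
pH = pKa + log([A⁻]/[HA]) = 2.854 + log(0.12/0.054)
pH = 2.854 + (+0.347) = 3.20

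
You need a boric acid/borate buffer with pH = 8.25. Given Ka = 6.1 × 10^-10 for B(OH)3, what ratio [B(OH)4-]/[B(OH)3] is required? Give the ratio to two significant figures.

pKa = -log(6.1 × 10^-10) = 9.215
pH = pKa + log(r) ⇒ log(r) = 8.25 − 9.215 = -0.965
r = [B(OH)4-]/[B(OH)3] = 10^(-0.965) = 0.108

ratio = 0.11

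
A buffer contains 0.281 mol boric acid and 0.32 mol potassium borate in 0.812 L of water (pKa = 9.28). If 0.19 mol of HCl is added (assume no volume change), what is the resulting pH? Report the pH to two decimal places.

Added H+ converts B(OH)4- to B(OH)3: B(OH)3 → 0.471 mol, B(OH)4- → 0.13 mol.
pH = pKa + log(n_B(OH)4-/n_B(OH)3) = 9.28 + log(0.13/0.471) = 9.28 + (-0.559)

pH = 8.72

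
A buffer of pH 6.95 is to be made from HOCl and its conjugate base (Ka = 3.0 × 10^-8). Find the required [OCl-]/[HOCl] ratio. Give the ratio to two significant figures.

pKa = -log(3.0 × 10^-8) = 7.523
pH = pKa + log(r) ⇒ log(r) = 6.95 − 7.523 = -0.573
r = [OCl-]/[HOCl] = 10^(-0.573) = 0.267

ratio = 0.27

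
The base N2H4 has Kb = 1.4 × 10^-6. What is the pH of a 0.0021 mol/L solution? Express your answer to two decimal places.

N2H4 + H2O ⇌ N2H5+ + OH-
From the ICE table, Kb = x²/(0.0021 − x) = 1.4 × 10^-6.
Neglecting x in the denominator: x = √(1.4 × 10^-6 × 0.0021) = 5.42 × 10^-5 M
(x/C₀ = 2.6% < 5%, so the approximation holds.)
pOH = −log(5.42 × 10^-5) = 4.27; pH = 14.00 − 4.27 = 9.73

pH = 9.73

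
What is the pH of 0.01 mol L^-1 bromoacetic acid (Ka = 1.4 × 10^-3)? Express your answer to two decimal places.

pH = 2.51

BrCH2COOH ⇌ BrCH2COO- + H+
Ka = x²/(0.01 − x) = 1.4 × 10^-3
Here C₀/Ka ≈ 7.14, so the small-x approximation fails. Use the quadratic:
x = (−Ka + √(Ka² + 4·Ka·C₀))/2 = 3.11 × 10^-3 M
pH = −log(3.11 × 10^-3) = 2.51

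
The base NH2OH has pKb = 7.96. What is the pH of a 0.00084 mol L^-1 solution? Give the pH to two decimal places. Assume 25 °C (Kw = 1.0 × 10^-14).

pH = 8.48

NH2OH + H2O ⇌ NH3OH+ + OH-
Kb = 10^(−7.96) = 1.10 × 10^-8
Kb = [OH-]²/(0.00084 − [OH-]) = 1.10 × 10^-8
Assume [OH-] ≪ 0.00084: [OH-] ≈ √(1.10 × 10^-8 × 0.00084) = 3.04 × 10^-6 M
pOH = −log(3.04 × 10^-6) = 5.52; pH = 14.00 − 5.52 = 8.48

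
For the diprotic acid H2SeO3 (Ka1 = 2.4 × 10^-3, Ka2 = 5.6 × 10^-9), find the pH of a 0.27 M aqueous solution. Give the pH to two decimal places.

Since Ka1 ≫ Ka2, the first ionization dominates [H+].
Ka1 = x²/(0.27 − x) = 2.4 × 10^-3
Solving the quadratic: x = (−Ka1 + √(Ka1² + 4·Ka1·C₀))/2 = 2.43 × 10^-2 M
pH = −log(2.43 × 10^-2) = 1.61

pH = 1.61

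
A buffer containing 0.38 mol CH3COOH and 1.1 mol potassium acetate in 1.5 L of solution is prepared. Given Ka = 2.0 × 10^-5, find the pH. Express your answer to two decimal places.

pH = 5.16

pKa = −log(2.0 × 10^-5) = 4.699
pH = pKa + log([A⁻]/[HA]) = 4.699 + log(1.1/0.38)
pH = 4.699 + (+0.462) = 5.16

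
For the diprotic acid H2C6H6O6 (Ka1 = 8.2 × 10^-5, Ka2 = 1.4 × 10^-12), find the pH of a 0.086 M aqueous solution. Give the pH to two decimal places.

pH = 2.58

Ka1 ≫ Ka2, so treat the first dissociation as the only significant source of H+.
Ka1 = x²/(0.086 − x) = 8.2 × 10^-5
x ≈ √(8.2 × 10^-5 × 0.086) = 2.66 × 10^-3 M
pH = −log(2.66 × 10^-3) = 2.58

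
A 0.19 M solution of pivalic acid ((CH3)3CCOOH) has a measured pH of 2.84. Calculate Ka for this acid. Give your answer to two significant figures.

[H+] = 10^(-2.84) = 1.45 × 10^-3 M
At equilibrium [HA] = 0.19 − 1.45 × 10^-3 = 1.89 × 10^-1 M
Ka = [H+][A-]/[HA] = (1.45 × 10^-3)² / 1.89 × 10^-1 = 1.1 × 10^-5

Ka = 1.1 × 10^-5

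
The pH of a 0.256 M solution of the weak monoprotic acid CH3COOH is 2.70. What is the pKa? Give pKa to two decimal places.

pKa = 4.80

[H+] = 10^(-2.70) = 2.00 × 10^-3 M
At equilibrium [HA] = 0.256 − 2.00 × 10^-3 = 2.54 × 10^-1 M
Ka = [H+][A-]/[HA] = (2.00 × 10^-3)² / 2.54 × 10^-1 = 1.57 × 10^-5
pKa = -log(1.57 × 10^-5) = 4.80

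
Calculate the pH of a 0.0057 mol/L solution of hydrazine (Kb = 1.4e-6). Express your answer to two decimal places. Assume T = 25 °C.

N2H4 + H2O ⇌ N2H5+ + OH-
From the ICE table, Kb = [OH-]²/(0.0057 − [OH-]) = 1.4 × 10^-6.
Assume [OH-] ≪ 0.0057: [OH-] ≈ √(1.4 × 10^-6 × 0.0057) = 8.93 × 10^-5 M
([OH-]/C₀ = 1.6% < 5%, so the approximation holds.)
pOH = −log(8.93 × 10^-5) = 4.05; pH = 14.00 − 4.05 = 9.95

pH = 9.95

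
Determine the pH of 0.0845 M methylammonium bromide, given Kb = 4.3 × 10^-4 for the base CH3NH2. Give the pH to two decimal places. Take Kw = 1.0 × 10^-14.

pH = 5.85

CH3NH3+ is the conjugate acid of the weak base CH3NH2.
Ka = Kw/Kb = 1.0×10^-14 / 4.3 × 10^-4 = 2.33 × 10^-11
Ka = [H+]²/(0.0845 − [H+]) = 2.33 × 10^-11
Since Ka ≪ C₀, [H+] ≈ √(Ka·C₀) = 1.40 × 10^-6 M.
([H+]/C₀ = 0.0017% < 5%, so the approximation holds.)
pH = −log[H+] = −log(1.40 × 10^-6) = 5.85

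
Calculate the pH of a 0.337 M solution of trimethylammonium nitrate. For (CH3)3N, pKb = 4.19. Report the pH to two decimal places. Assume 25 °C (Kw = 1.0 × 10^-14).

pH = 5.14

(CH3)3NH+ is the conjugate acid of the weak base (CH3)3N.
Kb = 10^(−4.19) = 6.46 × 10^-5
Ka = Kw/Kb = 1.0×10^-14 / 6.46 × 10^-5 = 1.55 × 10^-10
From the ICE table, Ka = x²/(0.337 − x) = 1.55 × 10^-10.
Neglecting x in the denominator: x = √(1.55 × 10^-10 × 0.337) = 7.23 × 10^-6 M
pH = −log[H+] = −log(7.23 × 10^-6) = 5.14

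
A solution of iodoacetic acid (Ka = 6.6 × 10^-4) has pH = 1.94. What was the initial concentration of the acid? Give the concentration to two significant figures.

[H+] = 10^(-1.94) = 1.15 × 10^-2 M = x
Ka = x²/(C₀ − x) ⇒ C₀ = x + x²/Ka
C₀ = 1.15 × 10^-2 + (1.15 × 10^-2)²/(6.6 × 10^-4) = 2.12 × 10^-1 M

C₀ = 2.1 × 10^-1 M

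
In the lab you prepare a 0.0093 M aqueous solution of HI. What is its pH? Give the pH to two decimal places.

HI is a strong acid and dissociates completely, so [H+] = 0.0093 M.
pH = -log(0.0093) = 2.03

pH = 2.03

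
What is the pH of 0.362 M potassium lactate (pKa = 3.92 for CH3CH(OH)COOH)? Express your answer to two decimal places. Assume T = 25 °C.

pH = 8.74

CH3CH(OH)COO- is the conjugate base of the weak acid CH3CH(OH)COOH.
Ka = 10^(−3.92) = 1.20 × 10^-4
Kb = Kw/Ka = 1.0×10^-14 / 1.20 × 10^-4 = 8.33 × 10^-11
From the ICE table, Kb = x²/(0.362 − x) = 8.33 × 10^-11.
Since Kb ≪ C₀, x ≈ √(Kb·C₀) = 5.49 × 10^-6 M.
(x/C₀ = 0.0015% < 5%, so the approximation holds.)
pOH = −log(5.49 × 10^-6) = 5.26; pH = 14.00 − 5.26 = 8.74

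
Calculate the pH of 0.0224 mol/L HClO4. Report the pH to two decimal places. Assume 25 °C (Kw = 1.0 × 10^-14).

HClO4 is a strong acid and dissociates completely, so [H+] = 0.0224 M.
pH = -log(0.0224) = 1.65

pH = 1.65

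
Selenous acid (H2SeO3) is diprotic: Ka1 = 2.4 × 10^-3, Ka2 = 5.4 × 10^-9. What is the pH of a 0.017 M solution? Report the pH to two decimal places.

Ka1 ≫ Ka2, so treat the first dissociation as the only significant source of H+.
Ka1 = x²/(0.017 − x) = 2.4 × 10^-3
Solving the quadratic: x = (−Ka1 + √(Ka1² + 4·Ka1·C₀))/2 = 5.30 × 10^-3 M
pH = −log(5.30 × 10^-3) = 2.28

pH = 2.28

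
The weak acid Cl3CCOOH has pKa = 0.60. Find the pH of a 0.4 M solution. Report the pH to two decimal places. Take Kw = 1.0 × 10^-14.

Cl3CCOOH ⇌ Cl3CCOO- + H+
Ka = 10^(−0.60) = 2.51 × 10^-1
Let x = [H+] at equilibrium. Ka = x²/(0.4 − x).
The 5% rule fails; solving x² + Ka·x − Ka·C₀ = 0 exactly:
x = [−0.251 + √(0.251² + 0.402)]/2 = 2.15 × 10^-1 M
pH = −log[H+] = −log(2.15 × 10^-1) = 0.67

pH = 0.67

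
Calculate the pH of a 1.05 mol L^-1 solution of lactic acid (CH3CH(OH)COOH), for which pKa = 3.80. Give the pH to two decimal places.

CH3CH(OH)COOH ⇌ CH3CH(OH)COO- + H+
Ka = 10^(−3.80) = 1.58 × 10^-4
From the ICE table, Ka = x²/(1.05 − x) = 1.58 × 10^-4.
Since Ka ≪ C₀, x ≈ √(Ka·C₀) = 1.29 × 10^-2 M.
Check: 1.2% ionized — well under 5%, approximation valid.
pH = −log(1.29 × 10^-2) = 1.89

pH = 1.89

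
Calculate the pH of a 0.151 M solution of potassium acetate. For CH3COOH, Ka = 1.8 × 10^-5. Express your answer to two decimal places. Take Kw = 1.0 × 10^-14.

CH3COO- is the conjugate base of the weak acid CH3COOH.
Kb = Kw/Ka = 1.0×10^-14 / 1.8 × 10^-5 = 5.56 × 10^-10
From the ICE table, Kb = [OH-]²/(0.151 − [OH-]) = 5.56 × 10^-10.
Neglecting [OH-] in the denominator: [OH-] = √(5.56 × 10^-10 × 0.151) = 9.16 × 10^-6 M
([OH-]/C₀ = 0.0061% < 5%, so the approximation holds.)
pOH = 5.04, so pH = 14.00 − pOH = 8.96

pH = 8.96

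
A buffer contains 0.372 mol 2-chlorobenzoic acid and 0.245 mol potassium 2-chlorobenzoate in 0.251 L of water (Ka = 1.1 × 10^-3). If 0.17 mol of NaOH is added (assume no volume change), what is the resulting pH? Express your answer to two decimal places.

pH = 3.27

After neutralization: n(ClC6H4COOH) = 0.202 mol, n(ClC6H4COO-) = 0.415 mol.
pKa = −log(1.1 × 10^-3) = 2.959
pH = pKa + log([A⁻]/[HA]) = 2.959 + log(0.415/0.202) = 2.959 +0.313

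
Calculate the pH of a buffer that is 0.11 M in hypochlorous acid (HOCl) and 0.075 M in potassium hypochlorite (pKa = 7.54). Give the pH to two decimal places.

Using pH = pKa + log([base]/[acid]) with [base]/[acid] = 0.075/0.11:
pH = 7.54 + (-0.166) = 7.37

pH = 7.37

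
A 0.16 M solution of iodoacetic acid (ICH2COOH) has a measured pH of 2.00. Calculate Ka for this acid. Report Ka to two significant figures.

Ka = 6.7 × 10^-4

[H+] = 10^(-2.00) = 1.00 × 10^-2 M
At equilibrium [HA] = 0.16 − 1.00 × 10^-2 = 1.50 × 10^-1 M
Ka = [H+][A-]/[HA] = (1.00 × 10^-2)² / 1.50 × 10^-1 = 6.7 × 10^-4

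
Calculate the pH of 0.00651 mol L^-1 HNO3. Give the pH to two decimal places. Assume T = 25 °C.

HNO3 is a strong acid and dissociates completely, so [H+] = 0.00651 M.
pH = -log(0.00651) = 2.19

pH = 2.19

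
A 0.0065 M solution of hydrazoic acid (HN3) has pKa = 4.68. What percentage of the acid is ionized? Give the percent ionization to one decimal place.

HN3 ⇌ N3- + H+; let x = [H+] at equilibrium.
Ka = 10^(−4.68) = 2.09 × 10^-5
Ka = x²/(C₀ − x); solving the quadratic gives x = 3.58 × 10^-4 M.
% ionization = x/C₀ × 100% = 3.58 × 10^-4/0.0065 × 100% = 5.5%

5.5%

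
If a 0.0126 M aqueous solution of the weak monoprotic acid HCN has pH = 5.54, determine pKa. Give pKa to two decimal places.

pKa = 9.18

[H+] = 10^(-5.54) = 2.88 × 10^-6 M
At equilibrium [HA] = 0.0126 − 2.88 × 10^-6 = 1.26 × 10^-2 M
Ka = [H+][A-]/[HA] = (2.88 × 10^-6)² / 1.26 × 10^-2 = 6.58 × 10^-10
pKa = -log(6.58 × 10^-10) = 9.18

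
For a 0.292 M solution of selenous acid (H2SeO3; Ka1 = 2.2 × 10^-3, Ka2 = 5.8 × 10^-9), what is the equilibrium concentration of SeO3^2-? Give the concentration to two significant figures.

First ionization gives [H+] ≈ [HSeO3-] = 2.43 × 10^-2 M.
Second step: Ka2 = [H+][SeO3^2-]/[HSeO3-] ≈ [SeO3^2-] (since [H+] ≈ [HSeO3-]).
So [SeO3^2-] ≈ Ka2.

5.8 × 10^-9 M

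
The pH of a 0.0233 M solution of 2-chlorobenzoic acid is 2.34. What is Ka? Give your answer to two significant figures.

Ka = 1.1 × 10^-3

[H+] = 10^(-2.34) = 4.57 × 10^-3 M
At equilibrium [HA] = 0.0233 − 4.57 × 10^-3 = 1.87 × 10^-2 M
Ka = [H+][A-]/[HA] = (4.57 × 10^-3)² / 1.87 × 10^-2 = 1.1 × 10^-3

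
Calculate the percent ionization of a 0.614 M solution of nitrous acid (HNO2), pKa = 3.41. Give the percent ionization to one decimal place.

2.5%

HNO2 ⇌ NO2- + H+; let x = [H+] at equilibrium.
Ka = 10^(−3.41) = 3.89 × 10^-4
x ≈ √(Ka·C₀) = √(3.89 × 10^-4 × 0.614) = 1.55 × 10^-2 M
% ionization = x/C₀ × 100% = 1.55 × 10^-2/0.614 × 100% = 2.5%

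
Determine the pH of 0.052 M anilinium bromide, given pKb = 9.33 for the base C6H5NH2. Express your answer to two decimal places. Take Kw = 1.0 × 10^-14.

pH = 2.98

C6H5NH3+ is the conjugate acid of the weak base C6H5NH2.
Kb = 10^(−9.33) = 4.68 × 10^-10
Ka = Kw/Kb = 1.0×10^-14 / 4.68 × 10^-10 = 2.14 × 10^-5
From the ICE table, Ka = x²/(0.052 − x) = 2.14 × 10^-5.
Neglecting x in the denominator: x = √(2.14 × 10^-5 × 0.052) = 1.05 × 10^-3 M
pH = −log(1.05 × 10^-3) = 2.98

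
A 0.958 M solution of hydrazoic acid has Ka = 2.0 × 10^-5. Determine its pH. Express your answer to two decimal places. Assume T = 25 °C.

pH = 2.36

HN3 ⇌ N3- + H+
Ka = [H+]²/(0.958 − [H+]) = 2.0 × 10^-5
Neglecting [H+] in the denominator: [H+] = √(2.0 × 10^-5 × 0.958) = 4.38 × 10^-3 M
Check: 0.46% ionized — well under 5%, approximation valid.
pH = −log[H+] = −log(4.38 × 10^-3) = 2.36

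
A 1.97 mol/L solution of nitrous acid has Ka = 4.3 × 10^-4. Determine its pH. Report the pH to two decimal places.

pH = 1.54

HNO2 ⇌ NO2- + H+
From the ICE table, Ka = [H+]²/(1.97 − [H+]) = 4.3 × 10^-4.
Assume [H+] ≪ 1.97: [H+] ≈ √(4.3 × 10^-4 × 1.97) = 2.91 × 10^-2 M
([H+]/C₀ = 1.5% < 5%, so the approximation holds.)
pH = −log(2.91 × 10^-2) = 1.54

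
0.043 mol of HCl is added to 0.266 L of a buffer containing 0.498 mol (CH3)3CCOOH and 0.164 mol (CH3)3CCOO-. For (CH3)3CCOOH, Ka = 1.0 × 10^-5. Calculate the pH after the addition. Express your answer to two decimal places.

After neutralization: n((CH3)3CCOOH) = 0.541 mol, n((CH3)3CCOO-) = 0.121 mol.
pKa = −log(1.0 × 10^-5) = 5.000
pH = pKa + log([A⁻]/[HA]) = 5.000 + log(0.121/0.541) = 5.000 -0.650

pH = 4.35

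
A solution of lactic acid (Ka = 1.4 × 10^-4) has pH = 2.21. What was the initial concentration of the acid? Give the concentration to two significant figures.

C₀ = 2.8 × 10^-1 M

[H+] = 10^(-2.21) = 6.17 × 10^-3 M = x
Ka = x²/(C₀ − x) ⇒ C₀ = x + x²/Ka
C₀ = 6.17 × 10^-3 + (6.17 × 10^-3)²/(1.4 × 10^-4) = 2.78 × 10^-1 M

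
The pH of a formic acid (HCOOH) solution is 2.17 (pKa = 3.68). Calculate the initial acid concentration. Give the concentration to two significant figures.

C₀ = 2.3 × 10^-1 M

[H+] = 10^(-2.17) = 6.76 × 10^-3 M = x
Ka = 10^(−3.68) = 2.09 × 10^-4
Ka = x²/(C₀ − x) ⇒ C₀ = x + x²/Ka
C₀ = 6.76 × 10^-3 + (6.76 × 10^-3)²/(2.09 × 10^-4) = 2.25 × 10^-1 M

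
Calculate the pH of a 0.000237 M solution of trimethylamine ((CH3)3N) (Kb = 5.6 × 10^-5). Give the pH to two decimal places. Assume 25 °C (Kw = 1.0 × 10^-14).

pH = 9.96

(CH3)3N + H2O ⇌ (CH3)3NH+ + OH-
From the ICE table, Kb = x²/(0.000237 − x) = 5.6 × 10^-5.
x is not negligible relative to C₀; solve x² + 5.6e-05·x − 1.33e-08 = 0.
x = (−Kb + √(Kb² + 4·Kb·C₀))/2 = 9.06 × 10^-5 M
pOH = 4.04, so pH = 14.00 − pOH = 9.96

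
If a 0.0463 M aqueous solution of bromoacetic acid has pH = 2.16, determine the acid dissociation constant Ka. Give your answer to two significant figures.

[H+] = 10^(-2.16) = 6.92 × 10^-3 M
At equilibrium [HA] = 0.0463 − 6.92 × 10^-3 = 3.94 × 10^-2 M
Ka = [H+][A-]/[HA] = (6.92 × 10^-3)² / 3.94 × 10^-2 = 1.2 × 10^-3

Ka = 1.2 × 10^-3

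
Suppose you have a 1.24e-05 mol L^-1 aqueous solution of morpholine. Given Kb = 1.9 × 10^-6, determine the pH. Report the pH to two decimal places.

C4H8ONH + H2O ⇌ C4H8ONH2+ + OH-
From the ICE table, Kb = [OH-]²/(1.24e-05 − [OH-]) = 1.9 × 10^-6.
Here C₀/Kb ≈ 6.53, so the small-[OH-] approximation fails. Use the quadratic:
[OH-] = [−1.9e-06 + √(1.9e-06² + 9.42e-11)]/2 = 4.00 × 10^-6 M
pOH = 5.40, so pH = 14.00 − pOH = 8.60

pH = 8.60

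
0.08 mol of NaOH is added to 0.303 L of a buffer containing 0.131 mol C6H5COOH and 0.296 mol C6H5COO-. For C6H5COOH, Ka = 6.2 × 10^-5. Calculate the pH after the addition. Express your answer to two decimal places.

OH- converts C6H5COOH to C6H5COO-: C6H5COOH → 0.051 mol, C6H5COO- → 0.376 mol.
pKa = −log(6.2 × 10^-5) = 4.208
Henderson–Hasselbalch with mole ratio 0.376/0.051: pH = 4.208 + (+0.868)

pH = 5.08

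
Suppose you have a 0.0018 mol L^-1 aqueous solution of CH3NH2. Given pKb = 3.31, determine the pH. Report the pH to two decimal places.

pH = 10.86

CH3NH2 + H2O ⇌ CH3NH3+ + OH-
Kb = 10^(−3.31) = 4.90 × 10^-4
Kb = x²/(0.0018 − x) = 4.90 × 10^-4
Here C₀/Kb ≈ 3.67, so the small-x approximation fails. Use the quadratic:
x = (−Kb + √(Kb² + 4·Kb·C₀))/2 = 7.26 × 10^-4 M
pOH = 3.14, so pH = 14.00 − pOH = 10.86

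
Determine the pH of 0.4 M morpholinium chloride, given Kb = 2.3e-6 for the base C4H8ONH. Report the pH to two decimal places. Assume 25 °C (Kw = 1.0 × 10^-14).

pH = 4.38

C4H8ONH2+ is the conjugate acid of the weak base C4H8ONH.
Ka = Kw/Kb = 1.0×10^-14 / 2.3 × 10^-6 = 4.35 × 10^-9
From the ICE table, Ka = [H+]²/(0.4 − [H+]) = 4.35 × 10^-9.
Since Ka ≪ C₀, [H+] ≈ √(Ka·C₀) = 4.17 × 10^-5 M.
([H+]/C₀ = 0.01% < 5%, so the approximation holds.)
pH = −log(4.17 × 10^-5) = 4.38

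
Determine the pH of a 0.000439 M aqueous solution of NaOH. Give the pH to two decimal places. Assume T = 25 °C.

NaOH is a strong base; [OH-] = 0.000439 M.
pOH = -log(0.000439) = 3.36
pH = 14.00 - 3.36 = 10.64

pH = 10.64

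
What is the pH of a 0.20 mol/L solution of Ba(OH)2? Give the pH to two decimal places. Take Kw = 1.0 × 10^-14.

pH = 13.60

Ba(OH)2 is a strong base (each formula unit releases 2 OH-); [OH-] = 0.4 M.
pOH = -log(0.4) = 0.40
pH = 14.00 - 0.40 = 13.60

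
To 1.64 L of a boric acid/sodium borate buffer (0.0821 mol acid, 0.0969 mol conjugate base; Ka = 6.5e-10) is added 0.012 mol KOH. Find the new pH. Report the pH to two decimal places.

After neutralization: n(B(OH)3) = 0.0701 mol, n(B(OH)4-) = 0.109 mol.
pKa = −log(6.5 × 10^-10) = 9.187
pH = pKa + log([A⁻]/[HA]) = 9.187 + log(0.109/0.0701) = 9.187 +0.192

pH = 9.38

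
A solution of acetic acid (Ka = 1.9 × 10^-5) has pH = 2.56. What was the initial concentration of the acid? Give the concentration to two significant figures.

C₀ = 4.0 × 10^-1 M

[H+] = 10^(-2.56) = 2.75 × 10^-3 M = x
Ka = x²/(C₀ − x) ⇒ C₀ = x + x²/Ka
C₀ = 2.75 × 10^-3 + (2.75 × 10^-3)²/(1.9 × 10^-5) = 4.01 × 10^-1 M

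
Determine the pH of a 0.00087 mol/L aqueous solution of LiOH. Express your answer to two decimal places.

LiOH is a strong base; [OH-] = 0.00087 M.
pOH = -log(0.00087) = 3.06
pH = 14.00 - 3.06 = 10.94

pH = 10.94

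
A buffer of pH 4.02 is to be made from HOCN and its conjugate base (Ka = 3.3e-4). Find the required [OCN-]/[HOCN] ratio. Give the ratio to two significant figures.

pKa = -log(3.3 × 10^-4) = 3.481
pH = pKa + log(r) ⇒ log(r) = 4.02 − 3.481 = +0.539
r = [OCN-]/[HOCN] = 10^(+0.539) = 3.46

ratio = 3.5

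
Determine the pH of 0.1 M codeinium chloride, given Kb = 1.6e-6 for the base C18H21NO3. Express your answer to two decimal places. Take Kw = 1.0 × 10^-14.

pH = 4.60

C18H22NO3+ is the conjugate acid of the weak base C18H21NO3.
Ka = Kw/Kb = 1.0×10^-14 / 1.6 × 10^-6 = 6.25 × 10^-9
From the ICE table, Ka = [H+]²/(0.1 − [H+]) = 6.25 × 10^-9.
Assume [H+] ≪ 0.1: [H+] ≈ √(6.25 × 10^-9 × 0.1) = 2.50 × 10^-5 M
([H+]/C₀ = 0.025% < 5%, so the approximation holds.)
pH = −log[H+] = −log(2.50 × 10^-5) = 4.60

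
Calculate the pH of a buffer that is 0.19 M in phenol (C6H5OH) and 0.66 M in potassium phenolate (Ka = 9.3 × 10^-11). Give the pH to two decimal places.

pKa = −log(9.3 × 10^-11) = 10.032
Using pH = pKa + log([base]/[acid]) with [base]/[acid] = 0.66/0.19:
pH = 10.032 + (+0.541) = 10.57

pH = 10.57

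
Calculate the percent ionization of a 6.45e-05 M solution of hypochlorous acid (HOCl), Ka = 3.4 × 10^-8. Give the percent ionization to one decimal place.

2.3%

HOCl ⇌ OCl- + H+; let x = [H+] at equilibrium.
x ≈ √(Ka·C₀) = √(3.4 × 10^-8 × 6.45e-05) = 1.48 × 10^-6 M
% ionization = x/C₀ × 100% = 1.48 × 10^-6/6.45e-05 × 100% = 2.3%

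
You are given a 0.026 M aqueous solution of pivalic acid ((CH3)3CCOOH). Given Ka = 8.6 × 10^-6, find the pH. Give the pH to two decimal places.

(CH3)3CCOOH ⇌ (CH3)3CCOO- + H+
From the ICE table, Ka = x²/(0.026 − x) = 8.6 × 10^-6.
Assume x ≪ 0.026: x ≈ √(8.6 × 10^-6 × 0.026) = 4.73 × 10^-4 M
(x/C₀ = 1.8% < 5%, so the approximation holds.)
pH = −log[H+] = −log(4.73 × 10^-4) = 3.33

pH = 3.33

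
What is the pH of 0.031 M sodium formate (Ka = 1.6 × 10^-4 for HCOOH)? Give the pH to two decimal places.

HCOO- is the conjugate base of the weak acid HCOOH.
Kb = Kw/Ka = 1.0×10^-14 / 1.6 × 10^-4 = 6.25 × 10^-11
Let x = [OH-] at equilibrium. Kb = x²/(0.031 − x).
Since Kb ≪ C₀, x ≈ √(Kb·C₀) = 1.39 × 10^-6 M.
pOH = 5.86, so pH = 14.00 − pOH = 8.14

pH = 8.14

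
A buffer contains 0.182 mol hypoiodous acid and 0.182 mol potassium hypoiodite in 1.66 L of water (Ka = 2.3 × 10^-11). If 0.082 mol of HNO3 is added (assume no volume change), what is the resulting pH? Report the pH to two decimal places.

After neutralization: n(HOI) = 0.264 mol, n(OI-) = 0.1 mol.
pKa = −log(2.3 × 10^-11) = 10.638
pH = pKa + log([A⁻]/[HA]) = 10.638 + log(0.1/0.264) = 10.638 -0.422

pH = 10.22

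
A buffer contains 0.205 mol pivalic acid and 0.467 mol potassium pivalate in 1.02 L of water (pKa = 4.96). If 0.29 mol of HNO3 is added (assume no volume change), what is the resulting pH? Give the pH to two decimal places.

pH = 4.51

After neutralization: n((CH3)3CCOOH) = 0.495 mol, n((CH3)3CCOO-) = 0.177 mol.
pH = pKa + log(n_(CH3)3CCOO-/n_(CH3)3CCOOH) = 4.96 + log(0.177/0.495) = 4.96 + (-0.447)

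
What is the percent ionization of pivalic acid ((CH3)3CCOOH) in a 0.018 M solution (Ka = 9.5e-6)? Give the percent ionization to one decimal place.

2.3%

(CH3)3CCOOH ⇌ (CH3)3CCOO- + H+; let x = [H+] at equilibrium.
x ≈ √(Ka·C₀) = √(9.5 × 10^-6 × 0.018) = 4.14 × 10^-4 M
% ionization = x/C₀ × 100% = 4.14 × 10^-4/0.018 × 100% = 2.3%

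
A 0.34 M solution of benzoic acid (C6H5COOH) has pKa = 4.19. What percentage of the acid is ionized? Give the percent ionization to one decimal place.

1.4%

C6H5COOH ⇌ C6H5COO- + H+; let x = [H+] at equilibrium.
Ka = 10^(−4.19) = 6.46 × 10^-5
x ≈ √(Ka·C₀) = √(6.46 × 10^-5 × 0.34) = 4.69 × 10^-3 M
Fraction ionized = 4.69 × 10^-3 / 0.34 = 0.0138 → 1.4%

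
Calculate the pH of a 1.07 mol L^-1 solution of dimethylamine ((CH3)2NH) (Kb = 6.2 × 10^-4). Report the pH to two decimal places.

(CH3)2NH + H2O ⇌ (CH3)2NH2+ + OH-
Kb = x²/(1.07 − x) = 6.2 × 10^-4
Assume x ≪ 1.07: x ≈ √(6.2 × 10^-4 × 1.07) = 2.58 × 10^-2 M
Check: 2.4% ionized — well under 5%, approximation valid.
pOH = 1.59, so pH = 14.00 − pOH = 12.41

pH = 12.41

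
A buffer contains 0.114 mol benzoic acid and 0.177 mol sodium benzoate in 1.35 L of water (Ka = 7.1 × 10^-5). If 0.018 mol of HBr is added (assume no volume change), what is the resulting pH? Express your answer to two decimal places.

Added H+ converts C6H5COO- to C6H5COOH: C6H5COOH → 0.132 mol, C6H5COO- → 0.159 mol.
pKa = −log(7.1 × 10^-5) = 4.149
pH = pKa + log(n_C6H5COO-/n_C6H5COOH) = 4.149 + log(0.159/0.132) = 4.149 + (+0.081)

pH = 4.23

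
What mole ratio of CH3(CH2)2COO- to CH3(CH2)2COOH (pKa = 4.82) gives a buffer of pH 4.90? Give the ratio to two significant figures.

ratio = 1.2

pH = pKa + log(r) ⇒ log(r) = 4.90 − 4.82 = +0.08
r = [CH3(CH2)2COO-]/[CH3(CH2)2COOH] = 10^(+0.08) = 1.2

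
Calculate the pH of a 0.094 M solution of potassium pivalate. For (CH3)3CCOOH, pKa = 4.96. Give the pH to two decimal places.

pH = 8.97

(CH3)3CCOO- is the conjugate base of the weak acid (CH3)3CCOOH.
Ka = 10^(−4.96) = 1.10 × 10^-5
Kb = Kw/Ka = 1.0×10^-14 / 1.10 × 10^-5 = 9.09 × 10^-10
From the ICE table, Kb = x²/(0.094 − x) = 9.09 × 10^-10.
Neglecting x in the denominator: x = √(9.09 × 10^-10 × 0.094) = 9.24 × 10^-6 M
pOH = −log(9.24 × 10^-6) = 5.03; pH = 14.00 − 5.03 = 8.97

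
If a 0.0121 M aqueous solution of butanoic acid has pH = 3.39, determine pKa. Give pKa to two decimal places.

[H+] = 10^(-3.39) = 4.07 × 10^-4 M
At equilibrium [HA] = 0.0121 − 4.07 × 10^-4 = 1.17 × 10^-2 M
Ka = [H+][A-]/[HA] = (4.07 × 10^-4)² / 1.17 × 10^-2 = 1.42 × 10^-5
pKa = -log(1.42 × 10^-5) = 4.85

pKa = 4.85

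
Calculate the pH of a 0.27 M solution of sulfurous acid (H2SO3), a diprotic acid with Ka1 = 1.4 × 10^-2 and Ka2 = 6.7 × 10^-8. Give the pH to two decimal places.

Ka1 ≫ Ka2, so treat the first dissociation as the only significant source of H+.
Ka1 = x²/(0.27 − x) = 1.4 × 10^-2
Solving the quadratic: x = (−Ka1 + √(Ka1² + 4·Ka1·C₀))/2 = 5.49 × 10^-2 M
pH = −log(5.49 × 10^-2) = 1.26

pH = 1.26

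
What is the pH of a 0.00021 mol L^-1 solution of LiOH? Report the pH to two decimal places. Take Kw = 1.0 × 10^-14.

pH = 10.32

LiOH is a strong base; [OH-] = 0.00021 M.
pOH = -log(0.00021) = 3.68
pH = 14.00 - 3.68 = 10.32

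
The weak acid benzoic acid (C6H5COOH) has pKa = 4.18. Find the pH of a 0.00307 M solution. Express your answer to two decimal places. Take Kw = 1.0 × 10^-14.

pH = 3.38

C6H5COOH ⇌ C6H5COO- + H+
Ka = 10^(−4.18) = 6.61 × 10^-5
From the ICE table, Ka = [H+]²/(0.00307 − [H+]) = 6.61 × 10^-5.
The 5% rule fails; solving [H+]² + Ka·[H+] − Ka·C₀ = 0 exactly:
[H+] = (−Ka + √(Ka² + 4·Ka·C₀))/2 = 4.19 × 10^-4 M
pH = −log(4.19 × 10^-4) = 3.38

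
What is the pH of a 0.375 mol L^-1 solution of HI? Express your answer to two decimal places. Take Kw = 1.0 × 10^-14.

HI is a strong acid and dissociates completely, so [H+] = 0.375 M.
pH = -log(0.375) = 0.43

pH = 0.43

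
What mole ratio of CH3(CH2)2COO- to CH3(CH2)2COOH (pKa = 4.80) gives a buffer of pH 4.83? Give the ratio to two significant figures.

pH = pKa + log(r) ⇒ log(r) = 4.83 − 4.80 = +0.03
r = [CH3(CH2)2COO-]/[CH3(CH2)2COOH] = 10^(+0.03) = 1.07

ratio = 1.1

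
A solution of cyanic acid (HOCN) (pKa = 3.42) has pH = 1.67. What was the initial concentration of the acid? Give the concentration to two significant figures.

C₀ = 1.2 M

[H+] = 10^(-1.67) = 2.14 × 10^-2 M = x
Ka = 10^(−3.42) = 3.80 × 10^-4
Ka = x²/(C₀ − x) ⇒ C₀ = x + x²/Ka
C₀ = 2.14 × 10^-2 + (2.14 × 10^-2)²/(3.80 × 10^-4) = 1.23 M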